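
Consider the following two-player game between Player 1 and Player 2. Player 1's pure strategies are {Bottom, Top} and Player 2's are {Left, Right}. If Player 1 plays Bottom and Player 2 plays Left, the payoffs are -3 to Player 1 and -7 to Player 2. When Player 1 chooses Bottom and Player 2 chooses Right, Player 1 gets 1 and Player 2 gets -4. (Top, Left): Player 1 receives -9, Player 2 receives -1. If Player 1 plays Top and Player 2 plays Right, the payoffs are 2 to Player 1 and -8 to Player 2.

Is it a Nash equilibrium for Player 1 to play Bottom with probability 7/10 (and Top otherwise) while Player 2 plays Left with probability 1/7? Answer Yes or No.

Yes

Check Player 2's indifference given Player 1's mix p = 7/10:
  payoff from Left = -26/5; payoff from Right = -26/5 — equal.
Check Player 1's indifference given Player 2's mix q = 1/7:
  payoff from Bottom = 3/7; payoff from Top = 3/7 — equal.
Both players are indifferent, so neither can profitably deviate.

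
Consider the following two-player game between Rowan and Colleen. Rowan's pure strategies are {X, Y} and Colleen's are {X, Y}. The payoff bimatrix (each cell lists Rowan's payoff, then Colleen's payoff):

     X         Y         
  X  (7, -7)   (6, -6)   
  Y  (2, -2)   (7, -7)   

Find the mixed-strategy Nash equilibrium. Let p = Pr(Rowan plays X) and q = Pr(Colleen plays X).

Rowan's mix must leave Colleen indifferent between X and Y.
  Colleen's payoff to X: p·(-7) + (1−p)·(-2) = -5p - 2
  Colleen's payoff to Y: p·(-6) + (1−p)·(-7) = p - 7
  -5p - 2 = p - 7  ⇒  -6p = -5  ⇒  p = 5/6.
In a mixed equilibrium Rowan is indifferent between X and Y; this condition fixes q.
  Rowan's expected payoff from X: q·7 + (1−q)·6 = q + 6
  Rowan's expected payoff from Y: q·2 + (1−q)·7 = -5q + 7
  q + 6 = -5q + 7  ⇒  6q = 1  ⇒  q = 1/6.

p = 5/6, q = 1/6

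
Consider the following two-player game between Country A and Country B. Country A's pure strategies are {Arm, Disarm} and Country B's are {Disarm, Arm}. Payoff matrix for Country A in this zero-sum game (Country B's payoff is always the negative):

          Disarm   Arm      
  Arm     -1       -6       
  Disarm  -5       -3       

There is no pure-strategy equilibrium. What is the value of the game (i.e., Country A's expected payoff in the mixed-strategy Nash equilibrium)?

v = -27/7

Set Country A's expected payoff from Arm equal to that from Disarm:
  Country A's payoff from Arm: q·(-1) + (1−q)·(-6) = 5q - 6
  Country A's payoff from Disarm: q·(-5) + (1−q)·(-3) = -2q - 3
  5q - 6 = -2q - 3  ⇒  7q = 3  ⇒  q = 3/7.
The value is Country A's expected payoff against this mix (using Arm): (3/7)·(-1) + (4/7)·(-6) = -27/7.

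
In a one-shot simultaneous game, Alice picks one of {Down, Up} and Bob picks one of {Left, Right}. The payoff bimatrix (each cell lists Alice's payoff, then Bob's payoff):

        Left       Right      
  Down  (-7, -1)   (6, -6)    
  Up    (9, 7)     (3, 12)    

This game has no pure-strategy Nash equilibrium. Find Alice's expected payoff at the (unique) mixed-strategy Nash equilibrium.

For Alice to be willing to mix, Alice must be indifferent between Down and Up, which pins down Bob's mix.
  Alice's payoff to Down: q·(-7) + (1−q)·6 = -13q + 6
  Alice's payoff to Up: q·9 + (1−q)·3 = 6q + 3
  -13q + 6 = 6q + 3  ⇒  -19q = -3  ⇒  q = 3/19.
At equilibrium Alice is indifferent across rows, so Alice's payoff equals the payoff from Down: (3/19)·(-7) + (16/19)·6 = 75/19.

75/19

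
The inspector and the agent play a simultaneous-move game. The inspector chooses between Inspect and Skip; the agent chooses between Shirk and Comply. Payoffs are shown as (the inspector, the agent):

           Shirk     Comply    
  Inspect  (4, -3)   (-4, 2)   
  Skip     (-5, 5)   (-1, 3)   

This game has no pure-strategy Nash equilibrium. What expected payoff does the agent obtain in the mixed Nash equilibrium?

In a mixed equilibrium the agent is indifferent between Shirk and Comply; this condition fixes p.
  the agent's expected payoff from Shirk: p·(-3) + (1−p)·5 = -8p + 5
  the agent's expected payoff from Comply: p·2 + (1−p)·3 = -p + 3
  -8p + 5 = -p + 3  ⇒  -7p = -2  ⇒  p = 2/7.
At equilibrium the agent is indifferent across columns, so the agent's payoff equals the payoff from Shirk: (2/7)·(-3) + (5/7)·5 = 19/7.

19/7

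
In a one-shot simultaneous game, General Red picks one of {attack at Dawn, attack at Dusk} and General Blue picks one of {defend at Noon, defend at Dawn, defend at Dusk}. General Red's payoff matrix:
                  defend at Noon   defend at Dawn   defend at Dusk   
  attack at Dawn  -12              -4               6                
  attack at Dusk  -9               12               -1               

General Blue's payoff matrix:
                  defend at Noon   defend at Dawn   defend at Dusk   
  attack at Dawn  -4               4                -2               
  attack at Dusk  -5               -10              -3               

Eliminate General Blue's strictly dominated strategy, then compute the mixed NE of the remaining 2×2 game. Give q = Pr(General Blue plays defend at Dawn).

General Blue's strategy defend at Noon is strictly dominated by defend at Dusk: -2 > -4 and -3 > -5. Eliminate defend at Noon.
In a mixed equilibrium General Red is indifferent between attack at Dawn and attack at Dusk; this condition fixes q.
  General Red's expected payoff from attack at Dawn: q·(-4) + (1−q)·6 = -10q + 6
  General Red's expected payoff from attack at Dusk: q·12 + (1−q)·(-1) = 13q - 1
  -10q + 6 = 13q - 1  ⇒  -23q = -7  ⇒  q = 7/23.

q = 7/23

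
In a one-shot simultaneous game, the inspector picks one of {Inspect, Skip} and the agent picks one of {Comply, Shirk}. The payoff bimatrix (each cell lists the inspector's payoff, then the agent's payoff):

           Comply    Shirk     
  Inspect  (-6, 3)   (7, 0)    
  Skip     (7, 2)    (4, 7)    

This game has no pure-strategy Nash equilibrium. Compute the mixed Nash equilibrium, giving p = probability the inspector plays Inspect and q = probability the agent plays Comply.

p = 5/8, q = 3/16

The agent's indifference between Comply and Shirk determines the inspector's mixing probability p:
  the agent's payoff from Comply: p·3 + (1−p)·2 = p + 2
  the agent's payoff from Shirk: p·0 + (1−p)·7 = -7p + 7
  p + 2 = -7p + 7  ⇒  8p = 5  ⇒  p = 5/8.
The inspector's indifference between Inspect and Skip determines the agent's mixing probability q:
  the inspector's payoff to Inspect: q·(-6) + (1−q)·7 = -13q + 7
  the inspector's payoff to Skip: q·7 + (1−q)·4 = 3q + 4
  -13q + 7 = 3q + 4  ⇒  -16q = -3  ⇒  q = 3/16.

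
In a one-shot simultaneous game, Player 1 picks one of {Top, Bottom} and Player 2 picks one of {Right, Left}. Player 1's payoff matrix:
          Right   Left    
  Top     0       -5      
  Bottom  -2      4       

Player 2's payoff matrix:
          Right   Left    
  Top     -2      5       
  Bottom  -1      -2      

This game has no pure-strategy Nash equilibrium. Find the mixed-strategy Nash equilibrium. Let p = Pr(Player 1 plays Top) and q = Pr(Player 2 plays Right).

For Player 2 to be willing to mix, Player 2 must be indifferent between Right and Left, which pins down Player 1's mix.
  Player 2's payoff from Right: p·(-2) + (1−p)·(-1) = -p - 1
  Player 2's payoff from Left: p·5 + (1−p)·(-2) = 7p - 2
  -p - 1 = 7p - 2  ⇒  -8p = -1  ⇒  p = 1/8.
For Player 1 to be willing to mix, Player 1 must be indifferent between Top and Bottom, which pins down Player 2's mix.
  Player 1's payoff from Top: q·0 + (1−q)·(-5) = 5q - 5
  Player 1's payoff from Bottom: q·(-2) + (1−q)·4 = -6q + 4
  5q - 5 = -6q + 4  ⇒  11q = 9  ⇒  q = 9/11.

p = 1/8, q = 9/11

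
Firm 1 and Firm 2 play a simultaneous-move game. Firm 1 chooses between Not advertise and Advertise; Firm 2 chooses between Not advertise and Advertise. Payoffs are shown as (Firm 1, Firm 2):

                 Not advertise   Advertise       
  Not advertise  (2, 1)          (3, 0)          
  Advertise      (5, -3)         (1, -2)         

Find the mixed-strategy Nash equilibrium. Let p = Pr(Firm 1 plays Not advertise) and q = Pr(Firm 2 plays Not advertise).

p = 1/2, q = 2/5

For Firm 2 to be willing to mix, Firm 2 must be indifferent between Not advertise and Advertise, which pins down Firm 1's mix.
  Firm 2's payoff from Not advertise: p·1 + (1−p)·(-3) = 4p - 3
  Firm 2's payoff from Advertise: p·0 + (1−p)·(-2) = 2p - 2
  4p - 3 = 2p - 2  ⇒  2p = 1  ⇒  p = 1/2.
In a mixed equilibrium Firm 1 is indifferent between Not advertise and Advertise; this condition fixes q.
  Firm 1's payoff to Not advertise: q·2 + (1−q)·3 = -q + 3
  Firm 1's payoff to Advertise: q·5 + (1−q)·1 = 4q + 1
  -q + 3 = 4q + 1  ⇒  -5q = -2  ⇒  q = 2/5.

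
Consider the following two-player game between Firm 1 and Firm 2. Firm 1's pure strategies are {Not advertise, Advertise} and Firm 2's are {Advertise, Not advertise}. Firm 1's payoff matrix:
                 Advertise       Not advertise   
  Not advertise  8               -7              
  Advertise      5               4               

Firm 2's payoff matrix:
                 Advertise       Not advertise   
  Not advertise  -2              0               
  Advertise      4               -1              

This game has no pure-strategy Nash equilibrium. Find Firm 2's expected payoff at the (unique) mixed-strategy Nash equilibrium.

Firm 1's mix must leave Firm 2 indifferent between Advertise and Not advertise.
  Firm 2's payoff to Advertise: p·(-2) + (1−p)·4 = -6p + 4
  Firm 2's payoff to Not advertise: p·0 + (1−p)·(-1) = p - 1
  -6p + 4 = p - 1  ⇒  -7p = -5  ⇒  p = 5/7.
At equilibrium Firm 2 is indifferent across columns, so Firm 2's payoff equals the payoff from Advertise: (5/7)·(-2) + (2/7)·4 = -2/7.

-2/7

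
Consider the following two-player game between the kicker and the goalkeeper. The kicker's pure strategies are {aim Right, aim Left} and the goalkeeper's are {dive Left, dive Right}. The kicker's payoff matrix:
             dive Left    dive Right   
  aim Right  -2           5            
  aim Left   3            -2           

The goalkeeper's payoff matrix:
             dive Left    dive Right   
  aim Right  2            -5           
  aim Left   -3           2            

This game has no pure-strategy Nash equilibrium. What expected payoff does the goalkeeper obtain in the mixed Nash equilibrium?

-11/12

In a mixed equilibrium the goalkeeper is indifferent between dive Left and dive Right; this condition fixes p.
  the goalkeeper's payoff to dive Left: p·2 + (1−p)·(-3) = 5p - 3
  the goalkeeper's payoff to dive Right: p·(-5) + (1−p)·2 = -7p + 2
  5p - 3 = -7p + 2  ⇒  12p = 5  ⇒  p = 5/12.
At equilibrium the goalkeeper is indifferent across columns, so the goalkeeper's payoff equals the payoff from dive Left: (5/12)·2 + (7/12)·(-3) = -11/12.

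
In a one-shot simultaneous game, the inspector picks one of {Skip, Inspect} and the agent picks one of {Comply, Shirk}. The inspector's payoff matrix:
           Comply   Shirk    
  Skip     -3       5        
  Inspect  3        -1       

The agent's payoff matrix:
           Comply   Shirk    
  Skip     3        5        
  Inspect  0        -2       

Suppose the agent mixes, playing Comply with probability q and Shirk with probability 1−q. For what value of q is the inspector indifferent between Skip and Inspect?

Set the inspector's expected payoff from Skip equal to that from Inspect:
  the inspector's payoff from Skip: q·(-3) + (1−q)·5 = -8q + 5
  the inspector's payoff from Inspect: q·3 + (1−q)·(-1) = 4q - 1
  -8q + 5 = 4q - 1  ⇒  -12q = -6  ⇒  q = 1/2.

q = 1/2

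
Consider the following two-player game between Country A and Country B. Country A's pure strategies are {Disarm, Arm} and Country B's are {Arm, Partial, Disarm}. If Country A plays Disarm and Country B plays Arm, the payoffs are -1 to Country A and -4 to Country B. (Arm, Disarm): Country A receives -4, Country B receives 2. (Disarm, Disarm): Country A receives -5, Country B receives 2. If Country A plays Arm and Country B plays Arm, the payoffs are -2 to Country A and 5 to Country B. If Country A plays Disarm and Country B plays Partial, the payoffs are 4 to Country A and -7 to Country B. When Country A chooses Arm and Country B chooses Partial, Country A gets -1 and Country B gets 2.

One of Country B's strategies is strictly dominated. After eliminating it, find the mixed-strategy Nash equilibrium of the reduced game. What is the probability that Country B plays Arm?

q = 1/2

Country B's strategy Partial is strictly dominated by Arm: -4 > -7 and 5 > 2. Eliminate Partial.
For Country A to be willing to mix, Country A must be indifferent between Disarm and Arm, which pins down Country B's mix.
  Country A's payoff to Disarm: q·(-1) + (1−q)·(-5) = 4q - 5
  Country A's payoff to Arm: q·(-2) + (1−q)·(-4) = 2q - 4
  4q - 5 = 2q - 4  ⇒  2q = 1  ⇒  q = 1/2.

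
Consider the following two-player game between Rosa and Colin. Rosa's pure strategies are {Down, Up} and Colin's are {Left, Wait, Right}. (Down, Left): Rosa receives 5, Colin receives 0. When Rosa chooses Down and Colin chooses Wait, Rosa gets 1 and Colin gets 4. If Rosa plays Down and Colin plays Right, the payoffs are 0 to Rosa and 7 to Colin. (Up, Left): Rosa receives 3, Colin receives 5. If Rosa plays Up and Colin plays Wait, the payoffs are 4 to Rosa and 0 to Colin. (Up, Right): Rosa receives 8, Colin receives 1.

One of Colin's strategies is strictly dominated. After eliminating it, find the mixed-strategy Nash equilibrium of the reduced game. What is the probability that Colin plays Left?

Colin's strategy Wait is strictly dominated by Right: 7 > 4 and 1 > 0. Eliminate Wait.
In a mixed equilibrium Rosa is indifferent between Down and Up; this condition fixes q.
  Rosa's expected payoff from Down: q·5 + (1−q)·0 = 5q
  Rosa's expected payoff from Up: q·3 + (1−q)·8 = -5q + 8
  5q = -5q + 8  ⇒  10q = 8  ⇒  q = 4/5.

q = 4/5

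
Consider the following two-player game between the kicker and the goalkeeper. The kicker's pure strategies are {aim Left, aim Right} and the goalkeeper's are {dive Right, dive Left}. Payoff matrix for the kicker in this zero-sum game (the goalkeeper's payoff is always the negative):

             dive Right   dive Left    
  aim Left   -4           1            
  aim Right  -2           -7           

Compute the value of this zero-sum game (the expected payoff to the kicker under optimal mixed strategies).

The kicker's indifference between aim Left and aim Right determines the goalkeeper's mixing probability q:
  the kicker's payoff to aim Left: q·(-4) + (1−q)·1 = -5q + 1
  the kicker's payoff to aim Right: q·(-2) + (1−q)·(-7) = 5q - 7
  -5q + 1 = 5q - 7  ⇒  -10q = -8  ⇒  q = 4/5.
The value is the kicker's expected payoff against this mix (using aim Left): (4/5)·(-4) + (1/5)·1 = -3.

v = -3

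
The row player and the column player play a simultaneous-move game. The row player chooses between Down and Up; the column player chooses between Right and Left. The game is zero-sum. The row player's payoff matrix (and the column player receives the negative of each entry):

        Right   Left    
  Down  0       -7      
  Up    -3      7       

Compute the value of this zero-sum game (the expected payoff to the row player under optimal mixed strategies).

Set the row player's expected payoff from Down equal to that from Up:
  the row player's payoff to Down: q·0 + (1−q)·(-7) = 7q - 7
  the row player's payoff to Up: q·(-3) + (1−q)·7 = -10q + 7
  7q - 7 = -10q + 7  ⇒  17q = 14  ⇒  q = 14/17.
The value is the row player's expected payoff against this mix (using Down): (14/17)·0 + (3/17)·(-7) = -21/17.

v = -21/17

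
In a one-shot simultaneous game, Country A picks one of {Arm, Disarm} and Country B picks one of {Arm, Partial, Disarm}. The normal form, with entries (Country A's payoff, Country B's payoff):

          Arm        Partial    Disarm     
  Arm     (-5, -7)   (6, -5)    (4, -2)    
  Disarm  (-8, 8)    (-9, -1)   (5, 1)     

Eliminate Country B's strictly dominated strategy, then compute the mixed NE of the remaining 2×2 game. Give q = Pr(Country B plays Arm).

q = 1/4

Country B's strategy Partial is strictly dominated by Disarm: -2 > -5 and 1 > -1. Eliminate Partial.
In a mixed equilibrium Country A is indifferent between Arm and Disarm; this condition fixes q.
  Country A's payoff to Arm: q·(-5) + (1−q)·4 = -9q + 4
  Country A's payoff to Disarm: q·(-8) + (1−q)·5 = -13q + 5
  -9q + 4 = -13q + 5  ⇒  4q = 1  ⇒  q = 1/4.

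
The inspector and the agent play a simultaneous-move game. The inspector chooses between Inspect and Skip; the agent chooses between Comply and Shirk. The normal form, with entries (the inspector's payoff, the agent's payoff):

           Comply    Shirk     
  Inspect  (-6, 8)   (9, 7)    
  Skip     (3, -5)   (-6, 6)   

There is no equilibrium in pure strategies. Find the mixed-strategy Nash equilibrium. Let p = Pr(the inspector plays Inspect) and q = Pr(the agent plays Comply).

For the agent to be willing to mix, the agent must be indifferent between Comply and Shirk, which pins down the inspector's mix.
  the agent's payoff from Comply: p·8 + (1−p)·(-5) = 13p - 5
  the agent's payoff from Shirk: p·7 + (1−p)·6 = p + 6
  13p - 5 = p + 6  ⇒  12p = 11  ⇒  p = 11/12.
In a mixed equilibrium the inspector is indifferent between Inspect and Skip; this condition fixes q.
  the inspector's expected payoff from Inspect: q·(-6) + (1−q)·9 = -15q + 9
  the inspector's expected payoff from Skip: q·3 + (1−q)·(-6) = 9q - 6
  -15q + 9 = 9q - 6  ⇒  -24q = -15  ⇒  q = 5/8.

p = 11/12, q = 5/8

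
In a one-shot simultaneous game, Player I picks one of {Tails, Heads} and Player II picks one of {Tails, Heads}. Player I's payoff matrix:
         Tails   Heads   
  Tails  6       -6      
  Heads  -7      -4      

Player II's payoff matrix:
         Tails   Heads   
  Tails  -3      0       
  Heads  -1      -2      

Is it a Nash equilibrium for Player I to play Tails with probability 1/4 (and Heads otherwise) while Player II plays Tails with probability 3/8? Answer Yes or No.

No

Given Player II's mix q = 3/8, Player I's payoff from Tails is -3/2 but from Heads is -41/8. Player I strictly prefers Tails, so Player I would not mix.
So the proposed profile is not a Nash equilibrium.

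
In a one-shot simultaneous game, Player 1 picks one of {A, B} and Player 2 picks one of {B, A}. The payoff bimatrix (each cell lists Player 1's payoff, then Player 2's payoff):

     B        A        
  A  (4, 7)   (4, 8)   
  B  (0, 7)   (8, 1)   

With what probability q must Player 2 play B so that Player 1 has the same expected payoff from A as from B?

q = 1/2

Player 2's mix must leave Player 1 indifferent between A and B.
  Player 1's payoff from A: q·4 + (1−q)·4 = 4
  Player 1's payoff from B: q·0 + (1−q)·8 = -8q + 8
  4 = -8q + 8  ⇒  8q = 4  ⇒  q = 1/2.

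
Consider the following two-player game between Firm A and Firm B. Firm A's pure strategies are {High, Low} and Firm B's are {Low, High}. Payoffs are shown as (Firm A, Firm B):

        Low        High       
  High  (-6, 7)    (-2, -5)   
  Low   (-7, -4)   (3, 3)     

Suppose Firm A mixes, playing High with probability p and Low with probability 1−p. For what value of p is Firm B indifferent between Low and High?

For Firm B to be willing to mix, Firm B must be indifferent between Low and High, which pins down Firm A's mix.
  Firm B's payoff to Low: p·7 + (1−p)·(-4) = 11p - 4
  Firm B's payoff to High: p·(-5) + (1−p)·3 = -8p + 3
  11p - 4 = -8p + 3  ⇒  19p = 7  ⇒  p = 7/19.

p = 7/19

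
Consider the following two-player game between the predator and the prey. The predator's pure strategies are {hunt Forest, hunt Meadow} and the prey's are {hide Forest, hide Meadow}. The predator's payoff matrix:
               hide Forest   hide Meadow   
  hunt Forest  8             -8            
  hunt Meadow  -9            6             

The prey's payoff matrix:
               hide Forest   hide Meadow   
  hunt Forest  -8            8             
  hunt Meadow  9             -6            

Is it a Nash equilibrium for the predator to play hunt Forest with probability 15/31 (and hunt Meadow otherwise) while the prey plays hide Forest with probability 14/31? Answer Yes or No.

Yes

Check the prey's indifference given the predator's mix p = 15/31:
  payoff from hide Forest = 24/31; payoff from hide Meadow = 24/31 — equal.
Check the predator's indifference given the prey's mix q = 14/31:
  payoff from hunt Forest = -24/31; payoff from hunt Meadow = -24/31 — equal.
Both players are indifferent, so neither can profitably deviate.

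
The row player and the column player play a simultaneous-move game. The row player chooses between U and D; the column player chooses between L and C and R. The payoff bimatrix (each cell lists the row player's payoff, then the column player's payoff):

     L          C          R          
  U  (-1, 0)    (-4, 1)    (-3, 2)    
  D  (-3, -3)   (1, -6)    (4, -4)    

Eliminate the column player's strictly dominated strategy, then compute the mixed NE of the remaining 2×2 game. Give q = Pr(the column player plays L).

The column player's strategy C is strictly dominated by R: 2 > 1 and -4 > -6. Eliminate C.
For the row player to be willing to mix, the row player must be indifferent between U and D, which pins down the column player's mix.
  the row player's expected payoff from U: q·(-1) + (1−q)·(-3) = 2q - 3
  the row player's expected payoff from D: q·(-3) + (1−q)·4 = -7q + 4
  2q - 3 = -7q + 4  ⇒  9q = 7  ⇒  q = 7/9.

q = 7/9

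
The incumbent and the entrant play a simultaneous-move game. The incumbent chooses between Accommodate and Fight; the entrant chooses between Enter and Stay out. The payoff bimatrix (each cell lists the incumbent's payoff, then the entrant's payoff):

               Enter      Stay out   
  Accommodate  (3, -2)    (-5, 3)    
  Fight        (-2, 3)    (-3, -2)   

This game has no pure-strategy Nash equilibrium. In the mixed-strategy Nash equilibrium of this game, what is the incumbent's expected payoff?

In a mixed equilibrium the incumbent is indifferent between Accommodate and Fight; this condition fixes q.
  the incumbent's payoff from Accommodate: q·3 + (1−q)·(-5) = 8q - 5
  the incumbent's payoff from Fight: q·(-2) + (1−q)·(-3) = q - 3
  8q - 5 = q - 3  ⇒  7q = 2  ⇒  q = 2/7.
At equilibrium the incumbent is indifferent across rows, so the incumbent's payoff equals the payoff from Accommodate: (2/7)·3 + (5/7)·(-5) = -19/7.

-19/7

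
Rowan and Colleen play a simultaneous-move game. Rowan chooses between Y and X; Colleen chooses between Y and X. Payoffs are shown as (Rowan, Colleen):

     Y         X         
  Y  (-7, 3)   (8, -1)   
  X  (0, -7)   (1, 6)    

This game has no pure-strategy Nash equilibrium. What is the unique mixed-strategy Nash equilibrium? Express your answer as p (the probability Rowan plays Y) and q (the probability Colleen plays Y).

p = 13/17, q = 1/2

Rowan's mix must leave Colleen indifferent between Y and X.
  Colleen's expected payoff from Y: p·3 + (1−p)·(-7) = 10p - 7
  Colleen's expected payoff from X: p·(-1) + (1−p)·6 = -7p + 6
  10p - 7 = -7p + 6  ⇒  17p = 13  ⇒  p = 13/17.
Set Rowan's expected payoff from Y equal to that from X:
  Rowan's payoff from Y: q·(-7) + (1−q)·8 = -15q + 8
  Rowan's payoff from X: q·0 + (1−q)·1 = -q + 1
  -15q + 8 = -q + 1  ⇒  -14q = -7  ⇒  q = 1/2.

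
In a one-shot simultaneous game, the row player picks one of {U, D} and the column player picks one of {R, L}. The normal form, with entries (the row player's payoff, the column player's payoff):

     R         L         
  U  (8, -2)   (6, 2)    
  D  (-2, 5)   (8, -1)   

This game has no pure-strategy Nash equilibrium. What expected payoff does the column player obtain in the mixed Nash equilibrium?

4/5

The column player's indifference between R and L determines the row player's mixing probability p:
  the column player's payoff to R: p·(-2) + (1−p)·5 = -7p + 5
  the column player's payoff to L: p·2 + (1−p)·(-1) = 3p - 1
  -7p + 5 = 3p - 1  ⇒  -10p = -6  ⇒  p = 3/5.
At equilibrium the column player is indifferent across columns, so the column player's payoff equals the payoff from R: (3/5)·(-2) + (2/5)·5 = 4/5.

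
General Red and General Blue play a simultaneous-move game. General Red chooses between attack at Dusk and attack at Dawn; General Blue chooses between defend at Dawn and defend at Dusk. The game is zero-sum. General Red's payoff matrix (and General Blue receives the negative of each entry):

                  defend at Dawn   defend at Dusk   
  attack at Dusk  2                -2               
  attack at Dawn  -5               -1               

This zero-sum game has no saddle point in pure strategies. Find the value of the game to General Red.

In a mixed equilibrium General Red is indifferent between attack at Dusk and attack at Dawn; this condition fixes q.
  General Red's expected payoff from attack at Dusk: q·2 + (1−q)·(-2) = 4q - 2
  General Red's expected payoff from attack at Dawn: q·(-5) + (1−q)·(-1) = -4q - 1
  4q - 2 = -4q - 1  ⇒  8q = 1  ⇒  q = 1/8.
The value is General Red's expected payoff against this mix (using attack at Dusk): (1/8)·2 + (7/8)·(-2) = -3/2.

v = -3/2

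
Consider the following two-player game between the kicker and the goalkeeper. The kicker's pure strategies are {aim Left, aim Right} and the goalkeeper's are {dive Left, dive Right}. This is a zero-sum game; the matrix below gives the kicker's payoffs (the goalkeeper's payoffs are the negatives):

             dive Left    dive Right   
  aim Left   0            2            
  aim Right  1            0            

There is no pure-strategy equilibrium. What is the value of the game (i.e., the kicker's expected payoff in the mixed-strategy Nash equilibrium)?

In a mixed equilibrium the kicker is indifferent between aim Left and aim Right; this condition fixes q.
  the kicker's payoff from aim Left: q·0 + (1−q)·2 = -2q + 2
  the kicker's payoff from aim Right: q·1 + (1−q)·0 = q
  -2q + 2 = q  ⇒  -3q = -2  ⇒  q = 2/3.
The value is the kicker's expected payoff against this mix (using aim Left): (2/3)·0 + (1/3)·2 = 2/3.

v = 2/3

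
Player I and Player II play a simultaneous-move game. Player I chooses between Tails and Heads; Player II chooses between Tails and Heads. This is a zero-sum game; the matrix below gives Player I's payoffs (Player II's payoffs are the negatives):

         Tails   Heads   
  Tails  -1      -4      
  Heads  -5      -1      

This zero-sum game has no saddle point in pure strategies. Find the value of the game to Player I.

v = -19/7

Player I's indifference between Tails and Heads determines Player II's mixing probability q:
  Player I's payoff to Tails: q·(-1) + (1−q)·(-4) = 3q - 4
  Player I's payoff to Heads: q·(-5) + (1−q)·(-1) = -4q - 1
  3q - 4 = -4q - 1  ⇒  7q = 3  ⇒  q = 3/7.
The value is Player I's expected payoff against this mix (using Tails): (3/7)·(-1) + (4/7)·(-4) = -19/7.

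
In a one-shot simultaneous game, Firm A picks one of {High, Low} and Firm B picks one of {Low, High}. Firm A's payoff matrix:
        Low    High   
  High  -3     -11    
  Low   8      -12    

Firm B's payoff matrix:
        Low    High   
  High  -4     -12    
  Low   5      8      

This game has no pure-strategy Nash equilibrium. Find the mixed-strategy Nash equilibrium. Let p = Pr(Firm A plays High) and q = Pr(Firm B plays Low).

p = 3/11, q = 1/12

In a mixed equilibrium Firm B is indifferent between Low and High; this condition fixes p.
  Firm B's payoff to Low: p·(-4) + (1−p)·5 = -9p + 5
  Firm B's payoff to High: p·(-12) + (1−p)·8 = -20p + 8
  -9p + 5 = -20p + 8  ⇒  11p = 3  ⇒  p = 3/11.
In a mixed equilibrium Firm A is indifferent between High and Low; this condition fixes q.
  Firm A's expected payoff from High: q·(-3) + (1−q)·(-11) = 8q - 11
  Firm A's expected payoff from Low: q·8 + (1−q)·(-12) = 20q - 12
  8q - 11 = 20q - 12  ⇒  -12q = -1  ⇒  q = 1/12.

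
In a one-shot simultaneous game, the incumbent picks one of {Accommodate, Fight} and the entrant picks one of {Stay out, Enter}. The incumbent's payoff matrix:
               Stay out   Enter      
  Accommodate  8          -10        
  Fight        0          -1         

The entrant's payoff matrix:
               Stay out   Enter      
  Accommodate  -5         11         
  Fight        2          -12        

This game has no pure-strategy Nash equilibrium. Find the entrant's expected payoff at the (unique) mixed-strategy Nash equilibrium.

-19/15

For the entrant to be willing to mix, the entrant must be indifferent between Stay out and Enter, which pins down the incumbent's mix.
  the entrant's expected payoff from Stay out: p·(-5) + (1−p)·2 = -7p + 2
  the entrant's expected payoff from Enter: p·11 + (1−p)·(-12) = 23p - 12
  -7p + 2 = 23p - 12  ⇒  -30p = -14  ⇒  p = 7/15.
At equilibrium the entrant is indifferent across columns, so the entrant's payoff equals the payoff from Stay out: (7/15)·(-5) + (8/15)·2 = -19/15.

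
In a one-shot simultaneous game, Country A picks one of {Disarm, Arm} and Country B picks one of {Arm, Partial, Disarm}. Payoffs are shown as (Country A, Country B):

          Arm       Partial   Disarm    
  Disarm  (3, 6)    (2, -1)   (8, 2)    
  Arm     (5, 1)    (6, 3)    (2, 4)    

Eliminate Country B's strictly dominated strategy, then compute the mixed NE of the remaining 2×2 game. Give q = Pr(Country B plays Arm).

q = 3/4

Country B's strategy Partial is strictly dominated by Disarm: 2 > -1 and 4 > 3. Eliminate Partial.
For Country A to be willing to mix, Country A must be indifferent between Disarm and Arm, which pins down Country B's mix.
  Country A's payoff from Disarm: q·3 + (1−q)·8 = -5q + 8
  Country A's payoff from Arm: q·5 + (1−q)·2 = 3q + 2
  -5q + 8 = 3q + 2  ⇒  -8q = -6  ⇒  q = 3/4.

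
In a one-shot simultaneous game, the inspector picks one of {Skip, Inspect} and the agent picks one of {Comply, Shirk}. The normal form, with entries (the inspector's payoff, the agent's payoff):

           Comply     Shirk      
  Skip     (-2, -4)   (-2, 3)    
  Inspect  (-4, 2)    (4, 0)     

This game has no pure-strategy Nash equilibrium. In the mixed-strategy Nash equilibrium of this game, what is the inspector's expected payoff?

-2

Set the inspector's expected payoff from Skip equal to that from Inspect:
  the inspector's expected payoff from Skip: q·(-2) + (1−q)·(-2) = -2
  the inspector's expected payoff from Inspect: q·(-4) + (1−q)·4 = -8q + 4
  -2 = -8q + 4  ⇒  8q = 6  ⇒  q = 3/4.
At equilibrium the inspector is indifferent across rows, so the inspector's payoff equals the payoff from Skip: (3/4)·(-2) + (1/4)·(-2) = -2.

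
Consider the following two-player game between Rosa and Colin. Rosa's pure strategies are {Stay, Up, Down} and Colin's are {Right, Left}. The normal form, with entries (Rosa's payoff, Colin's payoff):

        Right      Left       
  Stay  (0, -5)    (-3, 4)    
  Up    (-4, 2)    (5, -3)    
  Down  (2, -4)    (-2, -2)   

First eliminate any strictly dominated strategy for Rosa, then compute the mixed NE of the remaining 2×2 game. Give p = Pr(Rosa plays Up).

p = 2/7

Rosa's strategy Stay is strictly dominated by Down: 2 > 0 and -2 > -3. Eliminate Stay.
Rosa's mix must leave Colin indifferent between Right and Left.
  Colin's payoff to Right: p·2 + (1−p)·(-4) = 6p - 4
  Colin's payoff to Left: p·(-3) + (1−p)·(-2) = -p - 2
  6p - 4 = -p - 2  ⇒  7p = 2  ⇒  p = 2/7.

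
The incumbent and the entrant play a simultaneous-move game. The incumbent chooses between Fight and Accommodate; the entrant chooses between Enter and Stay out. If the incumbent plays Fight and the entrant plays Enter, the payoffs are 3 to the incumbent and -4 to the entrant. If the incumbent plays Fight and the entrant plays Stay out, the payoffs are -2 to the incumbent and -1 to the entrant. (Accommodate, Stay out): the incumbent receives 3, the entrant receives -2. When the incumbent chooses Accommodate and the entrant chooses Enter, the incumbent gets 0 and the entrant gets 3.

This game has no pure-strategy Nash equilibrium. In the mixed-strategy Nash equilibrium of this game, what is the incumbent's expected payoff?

9/8

Set the incumbent's expected payoff from Fight equal to that from Accommodate:
  the incumbent's expected payoff from Fight: q·3 + (1−q)·(-2) = 5q - 2
  the incumbent's expected payoff from Accommodate: q·0 + (1−q)·3 = -3q + 3
  5q - 2 = -3q + 3  ⇒  8q = 5  ⇒  q = 5/8.
At equilibrium the incumbent is indifferent across rows, so the incumbent's payoff equals the payoff from Fight: (5/8)·3 + (3/8)·(-2) = 9/8.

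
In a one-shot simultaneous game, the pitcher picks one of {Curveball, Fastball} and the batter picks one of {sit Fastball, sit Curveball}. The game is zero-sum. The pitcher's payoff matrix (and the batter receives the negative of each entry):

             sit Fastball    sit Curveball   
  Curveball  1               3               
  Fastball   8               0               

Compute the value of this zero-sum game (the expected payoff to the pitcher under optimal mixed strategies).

v = 12/5

For the pitcher to be willing to mix, the pitcher must be indifferent between Curveball and Fastball, which pins down the batter's mix.
  the pitcher's payoff to Curveball: q·1 + (1−q)·3 = -2q + 3
  the pitcher's payoff to Fastball: q·8 + (1−q)·0 = 8q
  -2q + 3 = 8q  ⇒  -10q = -3  ⇒  q = 3/10.
The value is the pitcher's expected payoff against this mix (using Curveball): (3/10)·1 + (7/10)·3 = 12/5.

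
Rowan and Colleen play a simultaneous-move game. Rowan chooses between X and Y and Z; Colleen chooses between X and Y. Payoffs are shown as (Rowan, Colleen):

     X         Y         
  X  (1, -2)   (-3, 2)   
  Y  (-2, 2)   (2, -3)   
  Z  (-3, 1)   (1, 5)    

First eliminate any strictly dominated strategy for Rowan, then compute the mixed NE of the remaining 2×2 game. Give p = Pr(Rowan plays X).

Rowan's strategy Z is strictly dominated by Y: -2 > -3 and 2 > 1. Eliminate Z.
Rowan's mix must leave Colleen indifferent between X and Y.
  Colleen's expected payoff from X: p·(-2) + (1−p)·2 = -4p + 2
  Colleen's expected payoff from Y: p·2 + (1−p)·(-3) = 5p - 3
  -4p + 2 = 5p - 3  ⇒  -9p = -5  ⇒  p = 5/9.

p = 5/9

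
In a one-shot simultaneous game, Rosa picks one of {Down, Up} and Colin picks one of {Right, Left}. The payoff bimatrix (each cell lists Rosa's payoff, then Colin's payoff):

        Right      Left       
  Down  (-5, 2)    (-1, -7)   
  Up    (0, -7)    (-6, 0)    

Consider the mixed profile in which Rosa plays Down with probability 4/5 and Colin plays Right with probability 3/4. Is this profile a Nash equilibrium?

Given Rosa's mix p = 4/5, Colin's payoff from Right is 1/5 but from Left is -28/5. Colin strictly prefers Right, so Colin would not mix.
So the proposed profile is not a Nash equilibrium.

No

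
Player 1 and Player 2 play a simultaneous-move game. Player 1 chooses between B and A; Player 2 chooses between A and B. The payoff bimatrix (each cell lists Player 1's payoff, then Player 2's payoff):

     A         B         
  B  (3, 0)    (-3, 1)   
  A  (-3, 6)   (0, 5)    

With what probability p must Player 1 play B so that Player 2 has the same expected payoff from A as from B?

In a mixed equilibrium Player 2 is indifferent between A and B; this condition fixes p.
  Player 2's payoff from A: p·0 + (1−p)·6 = -6p + 6
  Player 2's payoff from B: p·1 + (1−p)·5 = -4p + 5
  -6p + 6 = -4p + 5  ⇒  -2p = -1  ⇒  p = 1/2.

p = 1/2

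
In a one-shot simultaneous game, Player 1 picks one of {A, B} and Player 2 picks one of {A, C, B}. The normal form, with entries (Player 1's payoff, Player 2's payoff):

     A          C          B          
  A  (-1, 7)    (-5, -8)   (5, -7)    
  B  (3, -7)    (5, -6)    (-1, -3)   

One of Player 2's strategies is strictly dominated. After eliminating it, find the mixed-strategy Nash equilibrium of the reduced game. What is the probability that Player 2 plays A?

q = 3/5

Player 2's strategy C is strictly dominated by B: -7 > -8 and -3 > -6. Eliminate C.
Set Player 1's expected payoff from A equal to that from B:
  Player 1's expected payoff from A: q·(-1) + (1−q)·5 = -6q + 5
  Player 1's expected payoff from B: q·3 + (1−q)·(-1) = 4q - 1
  -6q + 5 = 4q - 1  ⇒  -10q = -6  ⇒  q = 3/5.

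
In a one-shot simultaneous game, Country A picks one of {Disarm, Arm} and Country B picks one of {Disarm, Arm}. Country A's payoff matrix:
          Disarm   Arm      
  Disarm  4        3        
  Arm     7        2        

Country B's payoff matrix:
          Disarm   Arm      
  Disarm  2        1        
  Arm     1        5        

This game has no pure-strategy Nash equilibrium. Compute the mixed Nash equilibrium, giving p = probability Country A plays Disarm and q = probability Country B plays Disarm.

For Country B to be willing to mix, Country B must be indifferent between Disarm and Arm, which pins down Country A's mix.
  Country B's payoff from Disarm: p·2 + (1−p)·1 = p + 1
  Country B's payoff from Arm: p·1 + (1−p)·5 = -4p + 5
  p + 1 = -4p + 5  ⇒  5p = 4  ⇒  p = 4/5.
Country B's mix must leave Country A indifferent between Disarm and Arm.
  Country A's expected payoff from Disarm: q·4 + (1−q)·3 = q + 3
  Country A's expected payoff from Arm: q·7 + (1−q)·2 = 5q + 2
  q + 3 = 5q + 2  ⇒  -4q = -1  ⇒  q = 1/4.

p = 4/5, q = 1/4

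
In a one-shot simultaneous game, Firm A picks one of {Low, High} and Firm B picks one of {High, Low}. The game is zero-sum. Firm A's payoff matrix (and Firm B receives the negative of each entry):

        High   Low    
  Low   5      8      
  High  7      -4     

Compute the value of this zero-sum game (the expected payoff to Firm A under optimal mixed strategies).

Firm A's indifference between Low and High determines Firm B's mixing probability q:
  Firm A's expected payoff from Low: q·5 + (1−q)·8 = -3q + 8
  Firm A's expected payoff from High: q·7 + (1−q)·(-4) = 11q - 4
  -3q + 8 = 11q - 4  ⇒  -14q = -12  ⇒  q = 6/7.
The value is Firm A's expected payoff against this mix (using Low): (6/7)·5 + (1/7)·8 = 38/7.

v = 38/7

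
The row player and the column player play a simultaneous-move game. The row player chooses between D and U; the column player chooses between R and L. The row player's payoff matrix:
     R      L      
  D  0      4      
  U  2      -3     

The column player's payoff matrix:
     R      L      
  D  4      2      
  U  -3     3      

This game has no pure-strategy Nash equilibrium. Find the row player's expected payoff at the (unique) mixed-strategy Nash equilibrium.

The row player's indifference between D and U determines the column player's mixing probability q:
  the row player's payoff to D: q·0 + (1−q)·4 = -4q + 4
  the row player's payoff to U: q·2 + (1−q)·(-3) = 5q - 3
  -4q + 4 = 5q - 3  ⇒  -9q = -7  ⇒  q = 7/9.
At equilibrium the row player is indifferent across rows, so the row player's payoff equals the payoff from D: (7/9)·0 + (2/9)·4 = 8/9.

8/9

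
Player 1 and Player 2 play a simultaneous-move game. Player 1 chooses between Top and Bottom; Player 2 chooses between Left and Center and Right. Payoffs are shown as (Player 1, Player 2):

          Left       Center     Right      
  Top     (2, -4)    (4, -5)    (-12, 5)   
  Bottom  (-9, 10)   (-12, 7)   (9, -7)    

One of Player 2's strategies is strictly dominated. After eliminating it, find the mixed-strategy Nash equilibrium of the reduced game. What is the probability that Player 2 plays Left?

q = 21/32

Player 2's strategy Center is strictly dominated by Left: -4 > -5 and 10 > 7. Eliminate Center.
Player 2's mix must leave Player 1 indifferent between Top and Bottom.
  Player 1's payoff from Top: q·2 + (1−q)·(-12) = 14q - 12
  Player 1's payoff from Bottom: q·(-9) + (1−q)·9 = -18q + 9
  14q - 12 = -18q + 9  ⇒  32q = 21  ⇒  q = 21/32.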